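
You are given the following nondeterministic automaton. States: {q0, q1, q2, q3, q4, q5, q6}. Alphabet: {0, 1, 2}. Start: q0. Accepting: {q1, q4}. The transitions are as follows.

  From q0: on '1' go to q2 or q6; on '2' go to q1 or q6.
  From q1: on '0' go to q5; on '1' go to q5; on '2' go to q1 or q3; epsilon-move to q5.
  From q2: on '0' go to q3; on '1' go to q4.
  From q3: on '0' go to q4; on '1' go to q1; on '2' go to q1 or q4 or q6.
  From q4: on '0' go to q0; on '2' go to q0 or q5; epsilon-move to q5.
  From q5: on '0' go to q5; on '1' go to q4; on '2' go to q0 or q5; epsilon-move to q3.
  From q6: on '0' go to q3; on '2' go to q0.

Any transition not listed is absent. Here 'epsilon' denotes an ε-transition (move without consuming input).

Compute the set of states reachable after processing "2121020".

Start in {q0}.
Read '2': {q0} → {q1, q3, q5, q6}.
Read '1': {q1, q3, q5, q6} → {q1, q3, q4, q5}.
Read '2': {q1, q3, q4, q5} → {q0, q1, q3, q4, q5, q6}.
Read '1': {q0, q1, q3, q4, q5, q6} → {q1, q2, q3, q4, q5, q6}.
Read '0': {q1, q2, q3, q4, q5, q6} → {q0, q3, q4, q5}.
Read '2': {q0, q3, q4, q5} → {q0, q1, q3, q4, q5, q6}.
Read '0': {q0, q1, q3, q4, q5, q6} → {q0, q3, q4, q5}.

{q0, q3, q4, q5}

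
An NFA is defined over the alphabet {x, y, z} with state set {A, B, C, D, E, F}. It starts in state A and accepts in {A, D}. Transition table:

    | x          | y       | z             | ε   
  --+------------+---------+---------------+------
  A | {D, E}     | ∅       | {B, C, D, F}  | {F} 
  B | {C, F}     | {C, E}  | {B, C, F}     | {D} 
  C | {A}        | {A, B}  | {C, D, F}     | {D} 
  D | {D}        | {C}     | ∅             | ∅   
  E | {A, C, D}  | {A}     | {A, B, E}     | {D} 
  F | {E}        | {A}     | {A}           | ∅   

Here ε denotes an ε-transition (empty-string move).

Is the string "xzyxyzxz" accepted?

Start: ε-closure({A}) = {A, F}.
Read 'x': A→{D, E}, F→{E}; now {D, E}.
Read 'z': D→∅, E→{A, B, E}; union {A, B, E}; ε-closure = {A, B, D, E, F}.
Read 'y': A→∅, B→{C, E}, D→{C}, E→{A}, F→{A}; union {A, C, E}; ε-closure = {A, C, D, E, F}.
Read 'x': A→{D, E}, C→{A}, D→{D}, E→{A, C, D}, F→{E}; union {A, C, D, E}; ε-closure = {A, C, D, E, F}.
Read 'y': A→∅, C→{A, B}, D→{C}, E→{A}, F→{A}; union {A, B, C}; ε-closure = {A, B, C, D, F}.
Read 'z': A→{B, C, D, F}, B→{B, C, F}, C→{C, D, F}, D→∅, F→{A}; now {A, B, C, D, F}.
Read 'x': A→{D, E}, B→{C, F}, C→{A}, D→{D}, F→{E}; now {A, C, D, E, F}.
Read 'z': A→{B, C, D, F}, C→{C, D, F}, D→∅, E→{A, B, E}, F→{A}; now {A, B, C, D, E, F}.
The final set {A, B, C, D, E, F} contains the accepting states A, D.

Yes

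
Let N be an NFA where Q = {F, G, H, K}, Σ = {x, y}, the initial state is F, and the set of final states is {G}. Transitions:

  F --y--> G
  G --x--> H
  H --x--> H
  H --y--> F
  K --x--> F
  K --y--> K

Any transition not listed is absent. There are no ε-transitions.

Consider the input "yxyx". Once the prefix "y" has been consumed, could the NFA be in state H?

No

Start in {F}.
Read 'y': {F} → {G}.
State H is not in {G}.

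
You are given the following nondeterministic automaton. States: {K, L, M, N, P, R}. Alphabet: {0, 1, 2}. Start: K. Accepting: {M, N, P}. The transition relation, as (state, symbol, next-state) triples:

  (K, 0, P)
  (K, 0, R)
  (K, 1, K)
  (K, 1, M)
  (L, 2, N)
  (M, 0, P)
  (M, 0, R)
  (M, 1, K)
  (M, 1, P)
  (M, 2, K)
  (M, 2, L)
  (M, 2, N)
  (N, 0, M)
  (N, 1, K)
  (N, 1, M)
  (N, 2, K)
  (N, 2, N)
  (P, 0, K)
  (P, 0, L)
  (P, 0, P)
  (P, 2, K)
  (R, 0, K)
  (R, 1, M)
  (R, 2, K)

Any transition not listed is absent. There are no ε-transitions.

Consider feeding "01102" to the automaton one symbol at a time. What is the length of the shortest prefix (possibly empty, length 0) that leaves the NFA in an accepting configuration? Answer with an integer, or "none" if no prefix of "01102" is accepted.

1

Start in {K}.
Read '0': K→{P, R}; now {P, R}.
None of the earlier sets intersect F, but {P, R} does.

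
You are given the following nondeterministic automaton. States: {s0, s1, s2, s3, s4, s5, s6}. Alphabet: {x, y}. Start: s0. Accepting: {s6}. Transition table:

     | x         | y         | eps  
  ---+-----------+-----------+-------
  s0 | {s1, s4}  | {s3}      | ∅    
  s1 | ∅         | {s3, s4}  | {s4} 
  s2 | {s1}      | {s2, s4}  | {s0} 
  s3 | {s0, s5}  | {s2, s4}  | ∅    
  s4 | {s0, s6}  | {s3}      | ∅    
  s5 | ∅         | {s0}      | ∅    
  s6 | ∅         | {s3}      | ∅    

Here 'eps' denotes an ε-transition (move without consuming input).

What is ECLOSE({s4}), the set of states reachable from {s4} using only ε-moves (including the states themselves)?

{s4}

Begin with {s4}.
No ε-moves leave this set, so the closure equals the set itself.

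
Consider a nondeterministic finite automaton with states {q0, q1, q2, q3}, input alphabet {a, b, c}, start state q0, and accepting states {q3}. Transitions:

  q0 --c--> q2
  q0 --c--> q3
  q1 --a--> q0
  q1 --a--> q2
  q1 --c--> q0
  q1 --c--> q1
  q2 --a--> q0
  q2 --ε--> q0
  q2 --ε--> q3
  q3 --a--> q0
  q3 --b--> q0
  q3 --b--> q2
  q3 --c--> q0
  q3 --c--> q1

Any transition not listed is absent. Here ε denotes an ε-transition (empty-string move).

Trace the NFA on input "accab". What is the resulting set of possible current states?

∅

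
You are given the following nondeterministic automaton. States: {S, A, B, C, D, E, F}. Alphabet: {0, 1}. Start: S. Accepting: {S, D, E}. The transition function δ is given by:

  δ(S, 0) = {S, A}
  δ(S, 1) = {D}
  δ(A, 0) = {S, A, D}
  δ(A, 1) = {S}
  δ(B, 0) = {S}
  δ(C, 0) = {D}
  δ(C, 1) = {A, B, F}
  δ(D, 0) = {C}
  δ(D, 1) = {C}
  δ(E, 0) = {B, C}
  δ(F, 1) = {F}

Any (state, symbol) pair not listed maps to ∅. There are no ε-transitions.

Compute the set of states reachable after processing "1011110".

{D}

Start in {S}.
Read '1': {S} → {D}.
Read '0': {D} → {C}.
Read '1': {C} → {A, B, F}.
Read '1': {A, B, F} → {S, F}.
Read '1': {S, F} → {D, F}.
Read '1': {D, F} → {C, F}.
Read '0': {C, F} → {D}.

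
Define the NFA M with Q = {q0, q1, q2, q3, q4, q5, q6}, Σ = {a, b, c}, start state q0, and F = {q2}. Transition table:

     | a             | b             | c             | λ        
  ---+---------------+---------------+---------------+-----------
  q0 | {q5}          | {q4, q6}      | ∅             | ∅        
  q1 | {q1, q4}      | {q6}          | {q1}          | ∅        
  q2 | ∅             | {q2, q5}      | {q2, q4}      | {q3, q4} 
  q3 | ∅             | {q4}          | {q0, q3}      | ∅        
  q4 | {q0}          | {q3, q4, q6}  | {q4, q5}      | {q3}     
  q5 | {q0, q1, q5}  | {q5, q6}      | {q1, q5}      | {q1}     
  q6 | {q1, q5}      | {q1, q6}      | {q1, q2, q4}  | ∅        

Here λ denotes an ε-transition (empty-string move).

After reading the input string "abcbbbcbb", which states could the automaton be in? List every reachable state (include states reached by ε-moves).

Start in {q0}.
Read 'a': q0→{q5}; union {q5}; ε-closure = {q1, q5}.
Read 'b': q1→{q6}, q5→{q5, q6}; union {q5, q6}; ε-closure = {q1, q5, q6}.
Read 'c': q1→{q1}, q5→{q1, q5}, q6→{q1, q2, q4}; union {q1, q2, q4, q5}; ε-closure = {q1, q2, q3, q4, q5}.
Read 'b': q1→{q6}, q2→{q2, q5}, q3→{q4}, q4→{q3, q4, q6}, q5→{q5, q6}; union {q2, q3, q4, q5, q6}; ε-closure = {q1, q2, q3, q4, q5, q6}.
Read 'b': q1→{q6}, q2→{q2, q5}, q3→{q4}, q4→{q3, q4, q6}, q5→{q5, q6}, q6→{q1, q6}; now {q1, q2, q3, q4, q5, q6}.
Read 'b': q1→{q6}, q2→{q2, q5}, q3→{q4}, q4→{q3, q4, q6}, q5→{q5, q6}, q6→{q1, q6}; now {q1, q2, q3, q4, q5, q6}.
Read 'c': q1→{q1}, q2→{q2, q4}, q3→{q0, q3}, q4→{q4, q5}, q5→{q1, q5}, q6→{q1, q2, q4}; now {q0, q1, q2, q3, q4, q5}.
Read 'b': q0→{q4, q6}, q1→{q6}, q2→{q2, q5}, q3→{q4}, q4→{q3, q4, q6}, q5→{q5, q6}; union {q2, q3, q4, q5, q6}; ε-closure = {q1, q2, q3, q4, q5, q6}.
Read 'b': q1→{q6}, q2→{q2, q5}, q3→{q4}, q4→{q3, q4, q6}, q5→{q5, q6}, q6→{q1, q6}; now {q1, q2, q3, q4, q5, q6}.

{q1, q2, q3, q4, q5, q6}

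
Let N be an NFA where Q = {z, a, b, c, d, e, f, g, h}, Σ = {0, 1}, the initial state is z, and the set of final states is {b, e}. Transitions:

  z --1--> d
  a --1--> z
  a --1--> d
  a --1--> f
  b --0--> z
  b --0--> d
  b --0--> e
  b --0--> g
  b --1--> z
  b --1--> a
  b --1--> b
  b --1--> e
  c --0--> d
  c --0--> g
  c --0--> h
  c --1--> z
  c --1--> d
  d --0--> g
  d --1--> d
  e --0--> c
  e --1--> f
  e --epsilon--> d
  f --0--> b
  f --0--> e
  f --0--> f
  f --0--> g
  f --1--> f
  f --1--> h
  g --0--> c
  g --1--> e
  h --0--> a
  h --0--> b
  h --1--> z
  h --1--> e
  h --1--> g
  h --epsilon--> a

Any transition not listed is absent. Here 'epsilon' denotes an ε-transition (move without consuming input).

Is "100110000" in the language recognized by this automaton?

Yes

Start in {z}.
Read '1': z→{d}; now {d}.
Read '0': d→{g}; now {g}.
Read '0': g→{c}; now {c}.
Read '1': c→{z, d}; now {z, d}.
Read '1': z→{d}, d→{d}; now {d}.
Read '0': d→{g}; now {g}.
Read '0': g→{c}; now {c}.
Read '0': c→{d, g, h}; union {d, g, h}; ε-closure = {a, d, g, h}.
Read '0': a→∅, d→{g}, g→{c}, h→{a, b}; now {a, b, c, g}.
The final set {a, b, c, g} contains the accepting state b.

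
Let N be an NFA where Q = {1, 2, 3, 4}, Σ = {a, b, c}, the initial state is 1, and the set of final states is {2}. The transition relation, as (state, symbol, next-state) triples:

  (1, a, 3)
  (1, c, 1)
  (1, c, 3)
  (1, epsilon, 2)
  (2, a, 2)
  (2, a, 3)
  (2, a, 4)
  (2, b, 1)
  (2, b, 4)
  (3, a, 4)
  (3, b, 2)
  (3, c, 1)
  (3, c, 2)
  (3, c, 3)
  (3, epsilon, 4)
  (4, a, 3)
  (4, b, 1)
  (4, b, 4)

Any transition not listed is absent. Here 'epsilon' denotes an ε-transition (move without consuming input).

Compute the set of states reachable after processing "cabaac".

{1, 2, 3, 4}

Start: ε-closure({1}) = {1, 2}.
Read 'c': {1, 2} → {1, 2, 3, 4}.
Read 'a': {1, 2, 3, 4} → {2, 3, 4}.
Read 'b': {2, 3, 4} → {1, 2, 4}.
Read 'a': {1, 2, 4} → {2, 3, 4}.
Read 'a': {2, 3, 4} → {2, 3, 4}.
Read 'c': {2, 3, 4} → {1, 2, 3, 4}.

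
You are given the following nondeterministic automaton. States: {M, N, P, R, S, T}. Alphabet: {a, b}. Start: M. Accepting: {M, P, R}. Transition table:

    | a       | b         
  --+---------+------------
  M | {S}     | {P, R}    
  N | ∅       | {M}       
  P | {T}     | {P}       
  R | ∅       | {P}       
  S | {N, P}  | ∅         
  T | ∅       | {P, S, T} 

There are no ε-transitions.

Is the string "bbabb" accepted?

Start in {M}.
Read 'b': {M} → {P, R}.
Read 'b': {P, R} → {P}.
Read 'a': {P} → {T}.
Read 'b': {T} → {P, S, T}.
Read 'b': {P, S, T} → {P, S, T}.
The final set {P, S, T} contains the accepting state P.

Yes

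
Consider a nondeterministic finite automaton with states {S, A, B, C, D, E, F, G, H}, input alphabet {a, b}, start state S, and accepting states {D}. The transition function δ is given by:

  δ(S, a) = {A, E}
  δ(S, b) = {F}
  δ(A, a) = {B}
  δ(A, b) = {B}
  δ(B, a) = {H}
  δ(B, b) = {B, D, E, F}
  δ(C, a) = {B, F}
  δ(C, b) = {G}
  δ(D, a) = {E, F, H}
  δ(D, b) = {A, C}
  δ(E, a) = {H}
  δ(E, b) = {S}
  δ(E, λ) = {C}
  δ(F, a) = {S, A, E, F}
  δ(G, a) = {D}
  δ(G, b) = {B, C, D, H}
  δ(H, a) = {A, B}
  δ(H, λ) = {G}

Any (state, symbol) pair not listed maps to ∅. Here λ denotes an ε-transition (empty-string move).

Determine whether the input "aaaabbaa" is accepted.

Start in {S}.
Read 'a': S→{A, E}; union {A, E}; ε-closure = {A, C, E}.
Read 'a': A→{B}, C→{B, F}, E→{H}; union {B, F, H}; ε-closure = {B, F, G, H}.
Read 'a': B→{H}, F→{S, A, E, F}, G→{D}, H→{A, B}; union {S, A, B, D, E, F, H}; ε-closure = {S, A, B, C, D, E, F, G, H}.
Read 'a': S→{A, E}, A→{B}, B→{H}, C→{B, F}, D→{E, F, H}, E→{H}, F→{S, A, E, F}, G→{D}, H→{A, B}; union {S, A, B, D, E, F, H}; ε-closure = {S, A, B, C, D, E, F, G, H}.
Read 'b': S→{F}, A→{B}, B→{B, D, E, F}, C→{G}, D→{A, C}, E→{S}, F→∅, G→{B, C, D, H}, H→∅; now {S, A, B, C, D, E, F, G, H}.
Read 'b': S→{F}, A→{B}, B→{B, D, E, F}, C→{G}, D→{A, C}, E→{S}, F→∅, G→{B, C, D, H}, H→∅; now {S, A, B, C, D, E, F, G, H}.
Read 'a': S→{A, E}, A→{B}, B→{H}, C→{B, F}, D→{E, F, H}, E→{H}, F→{S, A, E, F}, G→{D}, H→{A, B}; union {S, A, B, D, E, F, H}; ε-closure = {S, A, B, C, D, E, F, G, H}.
Read 'a': S→{A, E}, A→{B}, B→{H}, C→{B, F}, D→{E, F, H}, E→{H}, F→{S, A, E, F}, G→{D}, H→{A, B}; union {S, A, B, D, E, F, H}; ε-closure = {S, A, B, C, D, E, F, G, H}.
The final set {S, A, B, C, D, E, F, G, H} contains the accepting state D.

Yes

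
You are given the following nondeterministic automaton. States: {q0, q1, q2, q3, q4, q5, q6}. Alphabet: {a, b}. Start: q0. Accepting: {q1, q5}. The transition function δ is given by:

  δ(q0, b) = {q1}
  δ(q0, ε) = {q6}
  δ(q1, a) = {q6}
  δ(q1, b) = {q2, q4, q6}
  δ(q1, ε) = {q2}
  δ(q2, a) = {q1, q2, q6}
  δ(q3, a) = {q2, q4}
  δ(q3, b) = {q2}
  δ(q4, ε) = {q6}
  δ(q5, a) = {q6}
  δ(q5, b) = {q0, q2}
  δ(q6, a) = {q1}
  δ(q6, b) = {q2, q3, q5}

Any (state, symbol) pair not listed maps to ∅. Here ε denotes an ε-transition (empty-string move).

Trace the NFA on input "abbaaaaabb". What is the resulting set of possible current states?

{q0, q2, q3, q5, q6}

Start: ε-closure({q0}) = {q0, q6}.
Read 'a': q0→∅, q6→{q1}; union {q1}; ε-closure = {q1, q2}.
Read 'b': q1→{q2, q4, q6}, q2→∅; now {q2, q4, q6}.
Read 'b': q2→∅, q4→∅, q6→{q2, q3, q5}; now {q2, q3, q5}.
Read 'a': q2→{q1, q2, q6}, q3→{q2, q4}, q5→{q6}; now {q1, q2, q4, q6}.
Read 'a': q1→{q6}, q2→{q1, q2, q6}, q4→∅, q6→{q1}; now {q1, q2, q6}.
Read 'a': q1→{q6}, q2→{q1, q2, q6}, q6→{q1}; now {q1, q2, q6}.
Read 'a': q1→{q6}, q2→{q1, q2, q6}, q6→{q1}; now {q1, q2, q6}.
Read 'a': q1→{q6}, q2→{q1, q2, q6}, q6→{q1}; now {q1, q2, q6}.
Read 'b': q1→{q2, q4, q6}, q2→∅, q6→{q2, q3, q5}; now {q2, q3, q4, q5, q6}.
Read 'b': q2→∅, q3→{q2}, q4→∅, q5→{q0, q2}, q6→{q2, q3, q5}; union {q0, q2, q3, q5}; ε-closure = {q0, q2, q3, q5, q6}.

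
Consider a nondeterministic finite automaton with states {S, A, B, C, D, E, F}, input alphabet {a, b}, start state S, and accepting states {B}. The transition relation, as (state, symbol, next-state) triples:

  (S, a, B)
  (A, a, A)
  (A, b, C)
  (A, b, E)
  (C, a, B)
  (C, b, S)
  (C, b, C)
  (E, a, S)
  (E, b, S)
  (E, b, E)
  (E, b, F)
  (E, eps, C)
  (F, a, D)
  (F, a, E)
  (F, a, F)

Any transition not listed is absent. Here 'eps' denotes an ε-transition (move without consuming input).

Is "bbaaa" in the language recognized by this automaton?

Start in {S}.
Read 'b': {S} → ∅.
The set is empty and remains empty for the remaining 4 symbols.
The final set ∅ contains no accepting state.

No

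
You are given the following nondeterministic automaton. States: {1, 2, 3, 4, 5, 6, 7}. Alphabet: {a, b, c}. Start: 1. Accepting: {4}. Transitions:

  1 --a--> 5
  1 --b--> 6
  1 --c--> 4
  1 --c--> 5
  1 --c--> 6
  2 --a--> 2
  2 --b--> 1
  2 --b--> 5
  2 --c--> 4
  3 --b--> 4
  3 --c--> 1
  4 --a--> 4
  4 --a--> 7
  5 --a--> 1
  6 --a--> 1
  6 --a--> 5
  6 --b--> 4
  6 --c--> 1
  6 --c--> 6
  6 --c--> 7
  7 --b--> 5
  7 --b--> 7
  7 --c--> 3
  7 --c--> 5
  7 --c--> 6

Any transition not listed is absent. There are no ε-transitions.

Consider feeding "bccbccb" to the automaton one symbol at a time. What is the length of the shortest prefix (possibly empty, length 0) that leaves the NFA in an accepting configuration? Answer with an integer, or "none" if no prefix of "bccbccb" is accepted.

Start in {1}.
Read 'b': 1→{6}; now {6}.
Read 'c': 6→{1, 6, 7}; now {1, 6, 7}.
Read 'c': 1→{4, 5, 6}, 6→{1, 6, 7}, 7→{3, 5, 6}; now {1, 3, 4, 5, 6, 7}.
None of the earlier sets intersect F, but {1, 3, 4, 5, 6, 7} does.

3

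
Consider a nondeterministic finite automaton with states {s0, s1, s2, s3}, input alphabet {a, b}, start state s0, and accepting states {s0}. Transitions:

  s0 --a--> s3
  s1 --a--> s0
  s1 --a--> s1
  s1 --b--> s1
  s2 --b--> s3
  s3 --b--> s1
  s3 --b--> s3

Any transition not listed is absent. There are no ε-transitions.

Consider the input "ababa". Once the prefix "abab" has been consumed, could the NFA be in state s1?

Yes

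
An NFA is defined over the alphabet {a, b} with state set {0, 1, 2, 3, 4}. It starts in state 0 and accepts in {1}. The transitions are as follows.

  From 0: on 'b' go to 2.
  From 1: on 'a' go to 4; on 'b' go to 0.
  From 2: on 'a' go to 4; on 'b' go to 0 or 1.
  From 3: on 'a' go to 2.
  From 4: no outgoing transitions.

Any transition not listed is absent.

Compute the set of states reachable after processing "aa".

∅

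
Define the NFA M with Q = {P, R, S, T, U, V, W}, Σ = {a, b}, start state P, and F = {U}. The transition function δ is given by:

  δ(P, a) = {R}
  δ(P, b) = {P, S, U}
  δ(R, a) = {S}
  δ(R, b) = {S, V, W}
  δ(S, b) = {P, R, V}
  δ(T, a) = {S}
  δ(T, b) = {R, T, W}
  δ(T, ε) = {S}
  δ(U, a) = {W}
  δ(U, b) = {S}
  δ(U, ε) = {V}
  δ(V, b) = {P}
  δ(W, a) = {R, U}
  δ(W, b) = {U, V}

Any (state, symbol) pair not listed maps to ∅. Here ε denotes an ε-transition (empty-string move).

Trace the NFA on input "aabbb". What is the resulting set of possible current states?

{P, R, S, U, V}

Start in {P}.
Read 'a': P→{R}; now {R}.
Read 'a': R→{S}; now {S}.
Read 'b': S→{P, R, V}; now {P, R, V}.
Read 'b': P→{P, S, U}, R→{S, V, W}, V→{P}; now {P, S, U, V, W}.
Read 'b': P→{P, S, U}, S→{P, R, V}, U→{S}, V→{P}, W→{U, V}; now {P, R, S, U, V}.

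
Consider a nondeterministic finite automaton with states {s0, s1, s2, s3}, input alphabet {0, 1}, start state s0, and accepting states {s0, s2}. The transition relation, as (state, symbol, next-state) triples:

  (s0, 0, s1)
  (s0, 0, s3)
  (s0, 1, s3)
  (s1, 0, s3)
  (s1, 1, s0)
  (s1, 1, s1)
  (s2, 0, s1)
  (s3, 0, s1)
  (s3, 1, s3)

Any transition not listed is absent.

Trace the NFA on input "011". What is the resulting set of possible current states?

{s0, s1, s3}

Start in {s0}.
Read '0': s0→{s1, s3}; now {s1, s3}.
Read '1': s1→{s0, s1}, s3→{s3}; now {s0, s1, s3}.
Read '1': s0→{s3}, s1→{s0, s1}, s3→{s3}; now {s0, s1, s3}.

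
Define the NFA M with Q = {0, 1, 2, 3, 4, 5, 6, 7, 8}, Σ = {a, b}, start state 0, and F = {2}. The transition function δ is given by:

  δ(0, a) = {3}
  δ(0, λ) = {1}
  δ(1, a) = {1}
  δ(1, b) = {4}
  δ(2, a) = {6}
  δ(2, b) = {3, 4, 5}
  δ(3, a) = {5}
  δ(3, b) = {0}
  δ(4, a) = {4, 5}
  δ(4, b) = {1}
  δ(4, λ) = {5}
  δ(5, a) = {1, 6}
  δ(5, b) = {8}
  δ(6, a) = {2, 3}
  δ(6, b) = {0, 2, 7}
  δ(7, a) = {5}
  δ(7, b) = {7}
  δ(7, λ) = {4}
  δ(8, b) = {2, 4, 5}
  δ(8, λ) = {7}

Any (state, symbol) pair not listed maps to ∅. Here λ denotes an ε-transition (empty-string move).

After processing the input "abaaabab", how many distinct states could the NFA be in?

Start: ε-closure({0}) = {0, 1}.
Read 'a': {0, 1} → {1, 3}.
Read 'b': {1, 3} → {0, 1, 4, 5}.
Read 'a': {0, 1, 4, 5} → {1, 3, 4, 5, 6}.
Read 'a': {1, 3, 4, 5, 6} → {1, 2, 3, 4, 5, 6}.
Read 'a': {1, 2, 3, 4, 5, 6} → {1, 2, 3, 4, 5, 6}.
Read 'b': {1, 2, 3, 4, 5, 6} → {0, 1, 2, 3, 4, 5, 7, 8}.
Read 'a': {0, 1, 2, 3, 4, 5, 7, 8} → {1, 3, 4, 5, 6}.
Read 'b': {1, 3, 4, 5, 6} → {0, 1, 2, 4, 5, 7, 8}.
That set has 7 states.

7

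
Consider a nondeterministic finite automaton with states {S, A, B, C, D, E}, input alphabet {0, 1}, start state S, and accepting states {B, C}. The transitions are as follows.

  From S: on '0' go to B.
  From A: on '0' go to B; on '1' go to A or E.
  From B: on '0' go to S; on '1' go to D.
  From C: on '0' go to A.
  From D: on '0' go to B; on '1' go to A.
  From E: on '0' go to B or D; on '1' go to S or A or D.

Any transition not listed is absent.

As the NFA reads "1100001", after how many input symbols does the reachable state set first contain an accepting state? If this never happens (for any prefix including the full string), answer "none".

Start in {S}.
Read '1': S→∅; now ∅.
The set is empty and remains empty for the remaining 6 symbols.
No reachable set along the way intersects F.

none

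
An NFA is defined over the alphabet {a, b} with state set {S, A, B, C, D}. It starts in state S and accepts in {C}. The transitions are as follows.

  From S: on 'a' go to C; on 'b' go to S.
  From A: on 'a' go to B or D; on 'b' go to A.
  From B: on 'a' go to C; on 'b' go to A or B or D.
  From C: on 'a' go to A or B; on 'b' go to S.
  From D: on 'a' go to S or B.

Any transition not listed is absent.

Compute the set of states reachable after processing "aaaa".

Start in {S}.
Read 'a': {S} → {C}.
Read 'a': {C} → {A, B}.
Read 'a': {A, B} → {B, C, D}.
Read 'a': {B, C, D} → {S, A, B, C}.

{S, A, B, C}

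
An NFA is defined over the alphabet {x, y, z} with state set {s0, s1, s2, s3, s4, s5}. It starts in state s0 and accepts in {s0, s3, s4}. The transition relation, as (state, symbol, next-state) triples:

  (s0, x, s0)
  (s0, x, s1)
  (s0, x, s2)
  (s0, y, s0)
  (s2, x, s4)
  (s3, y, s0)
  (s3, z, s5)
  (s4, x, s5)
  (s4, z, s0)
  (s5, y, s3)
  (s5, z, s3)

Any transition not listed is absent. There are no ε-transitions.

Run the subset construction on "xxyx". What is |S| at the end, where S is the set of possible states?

3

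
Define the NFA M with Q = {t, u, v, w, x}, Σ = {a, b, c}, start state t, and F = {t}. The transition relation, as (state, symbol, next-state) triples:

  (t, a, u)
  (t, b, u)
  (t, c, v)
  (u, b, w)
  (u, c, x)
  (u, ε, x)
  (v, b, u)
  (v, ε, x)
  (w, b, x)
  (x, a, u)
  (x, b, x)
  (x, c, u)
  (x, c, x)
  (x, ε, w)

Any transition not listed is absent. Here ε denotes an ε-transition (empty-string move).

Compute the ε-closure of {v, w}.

{v, w, x}

Begin with {v, w}.
ε-move v → x; add x.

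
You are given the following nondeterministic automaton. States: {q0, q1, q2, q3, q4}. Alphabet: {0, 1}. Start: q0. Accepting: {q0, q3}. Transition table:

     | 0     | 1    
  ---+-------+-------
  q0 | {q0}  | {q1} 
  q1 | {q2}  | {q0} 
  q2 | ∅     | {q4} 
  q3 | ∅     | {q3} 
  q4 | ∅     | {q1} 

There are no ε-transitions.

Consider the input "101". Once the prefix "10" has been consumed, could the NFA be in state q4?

No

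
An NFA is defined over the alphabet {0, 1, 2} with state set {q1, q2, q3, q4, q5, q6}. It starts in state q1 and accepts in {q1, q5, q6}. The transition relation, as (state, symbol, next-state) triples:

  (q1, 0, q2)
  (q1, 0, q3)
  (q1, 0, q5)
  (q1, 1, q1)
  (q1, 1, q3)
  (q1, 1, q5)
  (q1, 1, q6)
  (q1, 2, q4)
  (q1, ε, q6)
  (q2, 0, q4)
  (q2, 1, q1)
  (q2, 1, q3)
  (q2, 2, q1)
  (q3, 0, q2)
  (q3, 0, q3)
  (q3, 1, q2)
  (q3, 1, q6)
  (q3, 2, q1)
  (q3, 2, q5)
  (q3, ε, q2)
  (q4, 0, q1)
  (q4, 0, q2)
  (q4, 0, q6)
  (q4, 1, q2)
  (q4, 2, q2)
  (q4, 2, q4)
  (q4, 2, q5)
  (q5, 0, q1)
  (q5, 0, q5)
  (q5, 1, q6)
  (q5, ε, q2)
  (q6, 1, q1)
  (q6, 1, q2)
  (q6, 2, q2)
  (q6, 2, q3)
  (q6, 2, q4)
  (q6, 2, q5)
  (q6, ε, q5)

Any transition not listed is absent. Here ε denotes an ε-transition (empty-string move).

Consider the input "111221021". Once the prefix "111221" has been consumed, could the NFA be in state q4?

No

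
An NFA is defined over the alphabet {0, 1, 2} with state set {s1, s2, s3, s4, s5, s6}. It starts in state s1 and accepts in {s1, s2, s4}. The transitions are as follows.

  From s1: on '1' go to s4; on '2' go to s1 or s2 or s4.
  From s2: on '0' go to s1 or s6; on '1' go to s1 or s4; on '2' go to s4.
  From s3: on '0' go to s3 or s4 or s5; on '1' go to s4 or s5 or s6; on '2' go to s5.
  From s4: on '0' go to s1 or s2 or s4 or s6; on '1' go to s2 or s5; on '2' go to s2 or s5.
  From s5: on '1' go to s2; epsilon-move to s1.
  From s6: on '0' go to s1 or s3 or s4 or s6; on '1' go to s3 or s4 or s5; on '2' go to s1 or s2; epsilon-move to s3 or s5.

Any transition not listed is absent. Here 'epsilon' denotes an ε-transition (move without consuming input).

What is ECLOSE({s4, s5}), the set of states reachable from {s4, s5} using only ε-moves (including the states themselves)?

{s1, s4, s5}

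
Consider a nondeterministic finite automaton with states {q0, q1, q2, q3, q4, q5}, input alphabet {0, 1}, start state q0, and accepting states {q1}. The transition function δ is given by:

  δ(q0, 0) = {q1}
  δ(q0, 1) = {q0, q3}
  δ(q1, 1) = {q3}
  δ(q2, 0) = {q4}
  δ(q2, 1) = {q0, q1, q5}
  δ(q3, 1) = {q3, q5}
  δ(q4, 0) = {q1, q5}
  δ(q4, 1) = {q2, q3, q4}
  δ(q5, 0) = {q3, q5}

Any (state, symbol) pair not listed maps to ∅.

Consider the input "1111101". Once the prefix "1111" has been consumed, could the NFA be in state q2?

No

Start in {q0}.
Read '1': q0→{q0, q3}; now {q0, q3}.
Read '1': q0→{q0, q3}, q3→{q3, q5}; now {q0, q3, q5}.
Read '1': q0→{q0, q3}, q3→{q3, q5}, q5→∅; now {q0, q3, q5}.
Read '1': q0→{q0, q3}, q3→{q3, q5}, q5→∅; now {q0, q3, q5}.
State q2 is not in {q0, q3, q5}.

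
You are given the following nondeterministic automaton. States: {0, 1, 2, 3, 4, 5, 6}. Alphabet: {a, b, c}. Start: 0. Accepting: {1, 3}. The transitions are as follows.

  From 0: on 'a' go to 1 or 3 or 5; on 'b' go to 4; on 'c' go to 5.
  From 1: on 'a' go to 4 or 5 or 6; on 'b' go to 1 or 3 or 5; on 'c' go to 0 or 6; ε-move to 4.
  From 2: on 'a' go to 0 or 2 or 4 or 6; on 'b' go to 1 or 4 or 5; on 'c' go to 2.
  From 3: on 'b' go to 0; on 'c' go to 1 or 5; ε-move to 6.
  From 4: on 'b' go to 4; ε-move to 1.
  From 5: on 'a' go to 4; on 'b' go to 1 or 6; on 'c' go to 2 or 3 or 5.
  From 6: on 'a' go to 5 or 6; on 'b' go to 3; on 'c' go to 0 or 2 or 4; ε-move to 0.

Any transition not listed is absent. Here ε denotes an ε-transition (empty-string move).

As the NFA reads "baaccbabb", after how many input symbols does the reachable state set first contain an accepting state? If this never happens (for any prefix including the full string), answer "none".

Start in {0}.
Read 'b': 0→{4}; union {4}; ε-closure = {1, 4}.
None of the earlier sets intersect F, but {1, 4} does.

1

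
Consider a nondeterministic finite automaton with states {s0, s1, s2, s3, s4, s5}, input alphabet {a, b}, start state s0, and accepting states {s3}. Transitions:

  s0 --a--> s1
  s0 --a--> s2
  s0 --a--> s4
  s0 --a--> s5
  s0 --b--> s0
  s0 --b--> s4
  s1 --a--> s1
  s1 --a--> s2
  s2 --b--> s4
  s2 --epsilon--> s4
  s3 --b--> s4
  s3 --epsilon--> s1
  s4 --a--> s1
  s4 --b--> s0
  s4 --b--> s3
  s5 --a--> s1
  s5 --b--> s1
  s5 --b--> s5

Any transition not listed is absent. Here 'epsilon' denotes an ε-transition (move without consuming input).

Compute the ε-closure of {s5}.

Begin with {s5}.
No ε-moves leave this set, so the closure equals the set itself.

{s5}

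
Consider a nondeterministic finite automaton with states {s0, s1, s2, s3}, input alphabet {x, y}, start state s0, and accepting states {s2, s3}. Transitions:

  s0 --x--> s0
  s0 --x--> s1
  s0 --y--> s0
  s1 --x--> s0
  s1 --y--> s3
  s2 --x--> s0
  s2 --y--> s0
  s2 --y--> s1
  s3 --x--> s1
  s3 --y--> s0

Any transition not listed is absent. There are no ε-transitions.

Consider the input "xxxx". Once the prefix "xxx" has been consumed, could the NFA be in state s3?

No

Start in {s0}.
Read 'x': s0→{s0, s1}; now {s0, s1}.
Read 'x': s0→{s0, s1}, s1→{s0}; now {s0, s1}.
Read 'x': s0→{s0, s1}, s1→{s0}; now {s0, s1}.
State s3 is not in {s0, s1}.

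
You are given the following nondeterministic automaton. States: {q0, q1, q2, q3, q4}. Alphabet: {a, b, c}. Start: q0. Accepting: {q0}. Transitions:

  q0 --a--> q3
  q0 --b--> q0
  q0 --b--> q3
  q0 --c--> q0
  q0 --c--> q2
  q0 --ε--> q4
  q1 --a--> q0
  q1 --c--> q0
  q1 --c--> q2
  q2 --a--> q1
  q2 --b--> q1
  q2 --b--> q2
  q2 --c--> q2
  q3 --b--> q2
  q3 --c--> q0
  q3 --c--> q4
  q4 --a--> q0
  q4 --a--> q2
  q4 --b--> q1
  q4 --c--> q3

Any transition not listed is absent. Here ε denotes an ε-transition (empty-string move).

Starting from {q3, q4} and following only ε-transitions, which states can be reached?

{q3, q4}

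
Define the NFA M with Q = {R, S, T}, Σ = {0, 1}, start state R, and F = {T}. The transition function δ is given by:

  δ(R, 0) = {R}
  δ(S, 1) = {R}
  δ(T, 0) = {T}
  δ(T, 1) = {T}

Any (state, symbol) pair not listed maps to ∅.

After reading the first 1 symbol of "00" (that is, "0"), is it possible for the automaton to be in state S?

No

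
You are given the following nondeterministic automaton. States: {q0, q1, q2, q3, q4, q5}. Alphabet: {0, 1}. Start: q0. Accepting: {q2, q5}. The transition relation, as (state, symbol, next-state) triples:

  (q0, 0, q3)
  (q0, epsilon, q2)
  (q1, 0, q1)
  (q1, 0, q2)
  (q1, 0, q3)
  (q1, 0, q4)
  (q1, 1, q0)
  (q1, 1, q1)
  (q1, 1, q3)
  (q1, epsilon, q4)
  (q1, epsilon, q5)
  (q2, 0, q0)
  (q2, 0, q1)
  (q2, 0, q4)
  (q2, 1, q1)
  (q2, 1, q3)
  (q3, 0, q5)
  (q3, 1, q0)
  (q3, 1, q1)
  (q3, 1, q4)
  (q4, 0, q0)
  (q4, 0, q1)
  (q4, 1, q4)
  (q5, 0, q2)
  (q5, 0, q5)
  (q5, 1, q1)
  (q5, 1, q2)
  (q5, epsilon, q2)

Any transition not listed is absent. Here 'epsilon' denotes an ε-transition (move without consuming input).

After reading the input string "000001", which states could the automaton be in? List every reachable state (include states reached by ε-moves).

{q0, q1, q2, q3, q4, q5}

Start: ε-closure({q0}) = {q0, q2}.
Read '0': q0→{q3}, q2→{q0, q1, q4}; union {q0, q1, q3, q4}; ε-closure = {q0, q1, q2, q3, q4, q5}.
Read '0': q0→{q3}, q1→{q1, q2, q3, q4}, q2→{q0, q1, q4}, q3→{q5}, q4→{q0, q1}, q5→{q2, q5}; now {q0, q1, q2, q3, q4, q5}.
Read '0': q0→{q3}, q1→{q1, q2, q3, q4}, q2→{q0, q1, q4}, q3→{q5}, q4→{q0, q1}, q5→{q2, q5}; now {q0, q1, q2, q3, q4, q5}.
Read '0': q0→{q3}, q1→{q1, q2, q3, q4}, q2→{q0, q1, q4}, q3→{q5}, q4→{q0, q1}, q5→{q2, q5}; now {q0, q1, q2, q3, q4, q5}.
Read '0': q0→{q3}, q1→{q1, q2, q3, q4}, q2→{q0, q1, q4}, q3→{q5}, q4→{q0, q1}, q5→{q2, q5}; now {q0, q1, q2, q3, q4, q5}.
Read '1': q0→∅, q1→{q0, q1, q3}, q2→{q1, q3}, q3→{q0, q1, q4}, q4→{q4}, q5→{q1, q2}; union {q0, q1, q2, q3, q4}; ε-closure = {q0, q1, q2, q3, q4, q5}.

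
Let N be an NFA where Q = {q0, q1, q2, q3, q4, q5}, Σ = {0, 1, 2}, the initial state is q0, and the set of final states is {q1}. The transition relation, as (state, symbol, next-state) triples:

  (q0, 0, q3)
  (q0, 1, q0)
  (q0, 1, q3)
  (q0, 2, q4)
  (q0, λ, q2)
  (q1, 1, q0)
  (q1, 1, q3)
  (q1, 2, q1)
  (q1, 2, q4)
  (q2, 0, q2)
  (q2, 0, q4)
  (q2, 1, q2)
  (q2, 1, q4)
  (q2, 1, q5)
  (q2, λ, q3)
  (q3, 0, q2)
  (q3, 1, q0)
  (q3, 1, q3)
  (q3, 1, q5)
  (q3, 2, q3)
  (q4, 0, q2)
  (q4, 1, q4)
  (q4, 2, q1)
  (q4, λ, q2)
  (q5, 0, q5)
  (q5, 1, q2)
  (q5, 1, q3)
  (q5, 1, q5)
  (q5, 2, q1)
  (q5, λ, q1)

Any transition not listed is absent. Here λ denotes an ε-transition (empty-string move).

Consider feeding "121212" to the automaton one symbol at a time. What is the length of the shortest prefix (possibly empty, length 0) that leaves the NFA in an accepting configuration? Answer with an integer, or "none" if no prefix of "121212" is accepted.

1

Start: ε-closure({q0}) = {q0, q2, q3}.
Read '1': q0→{q0, q3}, q2→{q2, q4, q5}, q3→{q0, q3, q5}; union {q0, q2, q3, q4, q5}; ε-closure = {q0, q1, q2, q3, q4, q5}.
None of the earlier sets intersect F, but {q0, q1, q2, q3, q4, q5} does.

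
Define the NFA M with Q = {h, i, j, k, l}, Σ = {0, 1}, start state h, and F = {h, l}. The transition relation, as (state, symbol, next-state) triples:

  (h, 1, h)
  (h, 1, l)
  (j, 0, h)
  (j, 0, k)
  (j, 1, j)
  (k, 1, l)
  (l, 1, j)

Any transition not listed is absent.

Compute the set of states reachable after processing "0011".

∅

Start in {h}.
Read '0': h→∅; now ∅.
The set is empty and remains empty for the remaining 3 symbols.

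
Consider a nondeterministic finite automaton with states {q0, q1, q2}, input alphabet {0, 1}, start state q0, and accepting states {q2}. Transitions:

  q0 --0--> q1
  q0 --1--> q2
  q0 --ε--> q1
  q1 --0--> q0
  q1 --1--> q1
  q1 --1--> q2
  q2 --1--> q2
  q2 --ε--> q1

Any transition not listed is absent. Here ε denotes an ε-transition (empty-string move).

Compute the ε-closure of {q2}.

Begin with {q2}.
ε-move q2 → q1; add q1.

{q1, q2}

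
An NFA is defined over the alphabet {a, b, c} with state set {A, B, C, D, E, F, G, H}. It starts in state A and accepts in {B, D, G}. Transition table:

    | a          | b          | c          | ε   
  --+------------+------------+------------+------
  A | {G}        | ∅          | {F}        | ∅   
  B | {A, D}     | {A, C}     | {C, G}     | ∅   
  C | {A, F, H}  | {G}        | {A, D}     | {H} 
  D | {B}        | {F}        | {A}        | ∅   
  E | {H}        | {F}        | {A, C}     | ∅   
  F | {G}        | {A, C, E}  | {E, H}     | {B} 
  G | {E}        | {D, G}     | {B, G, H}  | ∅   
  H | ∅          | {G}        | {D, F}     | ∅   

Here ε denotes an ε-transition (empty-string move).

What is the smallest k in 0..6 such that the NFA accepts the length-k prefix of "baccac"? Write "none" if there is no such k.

Start in {A}.
Read 'b': A→∅; now ∅.
The set is empty and remains empty for the remaining 5 symbols.
No reachable set along the way intersects F.

none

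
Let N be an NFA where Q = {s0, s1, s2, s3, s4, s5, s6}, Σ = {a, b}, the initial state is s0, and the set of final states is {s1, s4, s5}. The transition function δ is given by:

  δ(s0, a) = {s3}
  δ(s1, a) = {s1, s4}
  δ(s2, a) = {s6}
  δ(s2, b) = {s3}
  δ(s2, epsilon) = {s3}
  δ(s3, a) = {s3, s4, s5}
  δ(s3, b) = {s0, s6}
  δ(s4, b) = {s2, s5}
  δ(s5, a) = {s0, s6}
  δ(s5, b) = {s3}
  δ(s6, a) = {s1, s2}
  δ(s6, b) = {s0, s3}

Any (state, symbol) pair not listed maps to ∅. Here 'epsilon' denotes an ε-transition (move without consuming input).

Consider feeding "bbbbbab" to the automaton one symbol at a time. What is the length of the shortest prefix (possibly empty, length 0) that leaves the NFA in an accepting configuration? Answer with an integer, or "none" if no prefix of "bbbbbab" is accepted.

none

Start in {s0}.
Read 'b': {s0} → ∅.
The set is empty and remains empty for the remaining 6 symbols.
No reachable set along the way intersects F.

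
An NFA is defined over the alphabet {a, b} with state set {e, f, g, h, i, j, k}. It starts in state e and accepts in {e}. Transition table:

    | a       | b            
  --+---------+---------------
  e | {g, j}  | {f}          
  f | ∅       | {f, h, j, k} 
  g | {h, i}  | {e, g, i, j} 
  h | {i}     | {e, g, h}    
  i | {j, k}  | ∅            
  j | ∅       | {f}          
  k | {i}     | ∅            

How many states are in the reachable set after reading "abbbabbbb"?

7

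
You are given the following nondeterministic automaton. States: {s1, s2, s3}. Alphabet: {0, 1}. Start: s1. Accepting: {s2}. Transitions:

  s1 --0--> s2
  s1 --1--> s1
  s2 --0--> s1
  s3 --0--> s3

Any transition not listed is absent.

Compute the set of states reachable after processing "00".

Start in {s1}.
Read '0': {s1} → {s2}.
Read '0': {s2} → {s1}.

{s1}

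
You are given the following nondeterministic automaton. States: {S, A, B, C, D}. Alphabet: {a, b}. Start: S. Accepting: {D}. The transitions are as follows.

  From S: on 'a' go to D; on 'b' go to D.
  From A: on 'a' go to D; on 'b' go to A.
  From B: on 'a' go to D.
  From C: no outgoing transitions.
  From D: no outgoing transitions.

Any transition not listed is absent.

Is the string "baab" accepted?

No

Start in {S}.
Read 'b': {S} → {D}.
Read 'a': {D} → ∅.
The set is empty and remains empty for the remaining 2 symbols.
The final set ∅ contains no accepting state.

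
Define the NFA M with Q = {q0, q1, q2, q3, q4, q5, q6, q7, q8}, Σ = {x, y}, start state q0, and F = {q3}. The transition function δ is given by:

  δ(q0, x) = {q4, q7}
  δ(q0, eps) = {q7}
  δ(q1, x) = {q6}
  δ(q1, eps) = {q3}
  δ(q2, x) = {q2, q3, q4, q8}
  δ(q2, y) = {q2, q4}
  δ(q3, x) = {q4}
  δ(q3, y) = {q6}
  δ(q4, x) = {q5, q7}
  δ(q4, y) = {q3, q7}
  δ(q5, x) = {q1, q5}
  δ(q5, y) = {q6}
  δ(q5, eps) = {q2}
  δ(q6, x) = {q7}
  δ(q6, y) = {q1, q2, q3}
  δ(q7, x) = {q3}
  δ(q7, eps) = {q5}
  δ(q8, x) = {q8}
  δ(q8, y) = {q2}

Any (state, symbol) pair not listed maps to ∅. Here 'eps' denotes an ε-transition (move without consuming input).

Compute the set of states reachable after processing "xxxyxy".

{q1, q2, q3, q4, q5, q6, q7}

Start: ε-closure({q0}) = {q0, q2, q5, q7}.
Read 'x': q0→{q4, q7}, q2→{q2, q3, q4, q8}, q5→{q1, q5}, q7→{q3}; now {q1, q2, q3, q4, q5, q7, q8}.
Read 'x': q1→{q6}, q2→{q2, q3, q4, q8}, q3→{q4}, q4→{q5, q7}, q5→{q1, q5}, q7→{q3}, q8→{q8}; now {q1, q2, q3, q4, q5, q6, q7, q8}.
Read 'x': q1→{q6}, q2→{q2, q3, q4, q8}, q3→{q4}, q4→{q5, q7}, q5→{q1, q5}, q6→{q7}, q7→{q3}, q8→{q8}; now {q1, q2, q3, q4, q5, q6, q7, q8}.
Read 'y': q1→∅, q2→{q2, q4}, q3→{q6}, q4→{q3, q7}, q5→{q6}, q6→{q1, q2, q3}, q7→∅, q8→{q2}; union {q1, q2, q3, q4, q6, q7}; ε-closure = {q1, q2, q3, q4, q5, q6, q7}.
Read 'x': q1→{q6}, q2→{q2, q3, q4, q8}, q3→{q4}, q4→{q5, q7}, q5→{q1, q5}, q6→{q7}, q7→{q3}; now {q1, q2, q3, q4, q5, q6, q7, q8}.
Read 'y': q1→∅, q2→{q2, q4}, q3→{q6}, q4→{q3, q7}, q5→{q6}, q6→{q1, q2, q3}, q7→∅, q8→{q2}; union {q1, q2, q3, q4, q6, q7}; ε-closure = {q1, q2, q3, q4, q5, q6, q7}.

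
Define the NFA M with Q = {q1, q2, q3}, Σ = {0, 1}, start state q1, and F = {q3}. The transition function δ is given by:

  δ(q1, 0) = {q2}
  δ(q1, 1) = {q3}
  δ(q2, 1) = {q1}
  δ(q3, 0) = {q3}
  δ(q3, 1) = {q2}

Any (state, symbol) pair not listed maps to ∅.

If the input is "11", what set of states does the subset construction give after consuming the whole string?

{q2}

Start in {q1}.
Read '1': q1→{q3}; now {q3}.
Read '1': q3→{q2}; now {q2}.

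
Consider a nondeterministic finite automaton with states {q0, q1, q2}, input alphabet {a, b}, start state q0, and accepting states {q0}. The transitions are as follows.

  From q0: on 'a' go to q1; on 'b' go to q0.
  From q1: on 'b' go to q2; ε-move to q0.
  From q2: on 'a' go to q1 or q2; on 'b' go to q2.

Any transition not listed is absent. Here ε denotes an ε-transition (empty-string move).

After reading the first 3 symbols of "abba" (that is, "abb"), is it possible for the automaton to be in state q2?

Start in {q0}.
Read 'a': {q0} → {q0, q1}.
Read 'b': {q0, q1} → {q0, q2}.
Read 'b': {q0, q2} → {q0, q2}.
State q2 is in {q0, q2}.

Yes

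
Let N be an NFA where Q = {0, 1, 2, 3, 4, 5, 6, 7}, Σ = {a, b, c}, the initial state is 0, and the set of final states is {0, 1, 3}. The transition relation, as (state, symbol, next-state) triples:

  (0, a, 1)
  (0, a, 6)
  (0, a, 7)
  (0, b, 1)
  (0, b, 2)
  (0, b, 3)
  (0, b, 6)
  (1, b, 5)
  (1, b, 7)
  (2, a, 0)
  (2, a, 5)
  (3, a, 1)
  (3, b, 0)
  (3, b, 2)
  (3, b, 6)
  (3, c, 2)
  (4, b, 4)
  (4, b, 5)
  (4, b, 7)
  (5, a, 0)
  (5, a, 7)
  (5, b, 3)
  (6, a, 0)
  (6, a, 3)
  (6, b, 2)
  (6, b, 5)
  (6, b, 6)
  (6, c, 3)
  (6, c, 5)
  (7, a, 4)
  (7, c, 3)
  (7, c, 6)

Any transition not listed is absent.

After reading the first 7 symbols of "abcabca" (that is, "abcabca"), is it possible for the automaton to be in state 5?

Yes

Start in {0}.
Read 'a': {0} → {1, 6, 7}.
Read 'b': {1, 6, 7} → {2, 5, 6, 7}.
Read 'c': {2, 5, 6, 7} → {3, 5, 6}.
Read 'a': {3, 5, 6} → {0, 1, 3, 7}.
Read 'b': {0, 1, 3, 7} → {0, 1, 2, 3, 5, 6, 7}.
Read 'c': {0, 1, 2, 3, 5, 6, 7} → {2, 3, 5, 6}.
Read 'a': {2, 3, 5, 6} → {0, 1, 3, 5, 7}.
State 5 is in {0, 1, 3, 5, 7}.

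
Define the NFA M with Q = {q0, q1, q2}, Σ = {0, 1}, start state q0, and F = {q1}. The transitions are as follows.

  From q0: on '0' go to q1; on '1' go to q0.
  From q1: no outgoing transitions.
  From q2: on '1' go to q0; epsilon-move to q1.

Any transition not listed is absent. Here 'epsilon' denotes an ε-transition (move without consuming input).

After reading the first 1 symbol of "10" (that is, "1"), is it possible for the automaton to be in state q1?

No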